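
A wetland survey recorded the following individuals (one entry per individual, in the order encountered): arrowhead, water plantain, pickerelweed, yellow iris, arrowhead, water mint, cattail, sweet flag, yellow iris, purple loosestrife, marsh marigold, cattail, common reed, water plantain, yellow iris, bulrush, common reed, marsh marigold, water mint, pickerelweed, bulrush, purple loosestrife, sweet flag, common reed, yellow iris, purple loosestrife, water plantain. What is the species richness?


Total individuals logged = 27
Distinct species (count of individuals): arrowhead (2), water plantain (3), pickerelweed (2), yellow iris (4), water mint (2), cattail (2), sweet flag (2), purple loosestrife (3), marsh marigold (2), common reed (3), bulrush (2)
Species richness = number of distinct species = 11

11


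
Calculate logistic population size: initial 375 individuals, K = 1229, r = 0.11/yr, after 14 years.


(K - N0)/N0 = (1229 - 375)/375 = 854/375 = 2.27733
r*t = 0.11 * 14 = 1.54; exp(-1.54) = 0.214381
2.27733 * 0.214381 = 0.488216
1 + 0.488216 = 1.48822
N = 1229 / 1.48822 = 825.819 ≈ 826

826


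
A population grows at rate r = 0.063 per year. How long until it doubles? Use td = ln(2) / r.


td = ln(2) / 0.063 = 0.693147 / 0.063 = 11.0023 ≈ 11.0 years

11.0 years


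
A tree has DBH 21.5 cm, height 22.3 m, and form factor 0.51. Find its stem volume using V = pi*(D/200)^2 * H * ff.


(D/200)^2 = (21.5/200)^2 = 0.1075^2 = 0.01155625
BA = 3.141593 * 0.01155625 = 0.0363050 m^2
V = 0.0363050 * 22.3 * 0.51 = 0.412897 ≈ 0.413 m^3

0.413 m^3


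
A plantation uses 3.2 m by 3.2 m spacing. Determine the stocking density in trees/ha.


N = 10000 / 3.2^2 = 10000 / 10.24 = 976.563 ≈ 977 trees/ha

977 trees/ha


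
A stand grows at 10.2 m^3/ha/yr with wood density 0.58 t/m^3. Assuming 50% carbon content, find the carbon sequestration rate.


C = 10.2 * 0.58 * 0.5 = 2.958 ≈ 2.96 t C/ha/yr

2.96 t C/ha/yr


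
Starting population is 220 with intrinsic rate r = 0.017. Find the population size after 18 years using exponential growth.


r*t = 0.017 * 18 = 0.306
exp(0.306) = 1.35798
N = 220 * 1.35798 = 298.756 ≈ 299

299


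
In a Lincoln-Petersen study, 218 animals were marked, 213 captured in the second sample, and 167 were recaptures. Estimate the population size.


N = M * C / R = 218 * 213 / 167 = 46434 / 167 = 278.05 ≈ 278

278 individuals


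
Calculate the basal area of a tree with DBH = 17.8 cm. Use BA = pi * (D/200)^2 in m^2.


D/200 = 17.8/200 = 0.089 m
(D/200)^2 = 0.089^2 = 0.007921
BA = 3.141593 * 0.007921 = 0.0248846 ≈ 0.0249 m^2

0.0249 m^2


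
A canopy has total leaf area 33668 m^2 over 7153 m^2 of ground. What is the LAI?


LAI = 33668 / 7153 = 4.7068 ≈ 4.71

4.71


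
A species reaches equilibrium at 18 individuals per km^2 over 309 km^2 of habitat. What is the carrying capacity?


K = 18 * 309 = 5562 individuals

5562 individuals


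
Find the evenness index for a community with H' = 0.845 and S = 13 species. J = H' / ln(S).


ln(13) = 2.56495
J = H' / ln(S) = 0.845 / 2.56495 = 0.329441 ≈ 0.3294

0.3294


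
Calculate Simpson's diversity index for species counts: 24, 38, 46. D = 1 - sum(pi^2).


Total N = 24 + 38 + 46 = 108
Per-species terms:
  p = 24/108 = 0.222222; p^2 = 0.222222^2 = 0.049383
  p = 38/108 = 0.351852; p^2 = 0.351852^2 = 0.123800
  p = 46/108 = 0.425926; p^2 = 0.425926^2 = 0.181413
sum(p^2) = 0.049383 + 0.123800 + 0.181413 = 0.354596
D = 1 - 0.354596 = 0.645404 ≈ 0.6454

0.6454


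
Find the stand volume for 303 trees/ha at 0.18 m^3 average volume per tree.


V_stand = 303 * 0.18 = 54.54 ≈ 54.5 m^3/ha

54.5 m^3/ha


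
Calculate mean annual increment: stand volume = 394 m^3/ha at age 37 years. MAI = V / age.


MAI = 394 / 37 = 10.6486 ≈ 10.65 m^3/ha/yr

10.65 m^3/ha/yr


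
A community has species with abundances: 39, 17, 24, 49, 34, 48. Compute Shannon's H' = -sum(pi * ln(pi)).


Total N = 39 + 17 + 24 + 49 + 34 + 48 = 211
Per-species terms:
  p = 39/211 = 0.184834; ln(p) = -1.688297; p*ln(p) = 0.184834 * (-1.688297) = -0.312055
  p = 17/211 = 0.080569; ln(p) = -2.518641; p*ln(p) = 0.080569 * (-2.518641) = -0.202924
  p = 24/211 = 0.113744; ln(p) = -2.173805; p*ln(p) = 0.113744 * (-2.173805) = -0.247257
  p = 49/211 = 0.232227; ln(p) = -1.460040; p*ln(p) = 0.232227 * (-1.460040) = -0.339061
  p = 34/211 = 0.161137; ln(p) = -1.825500; p*ln(p) = 0.161137 * (-1.825500) = -0.294156
  p = 48/211 = 0.227488; ln(p) = -1.480658; p*ln(p) = 0.227488 * (-1.480658) = -0.336832
sum(p*ln(p)) = (-0.312055) + (-0.202924) + (-0.247257) + (-0.339061) + (-0.294156) + (-0.336832) = -1.732285
H' = -(-1.732285) = 1.732285 ≈ 1.7323

1.7323


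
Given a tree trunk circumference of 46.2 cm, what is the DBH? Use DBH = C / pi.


DBH = C / pi = 46.2 / 3.141593 = 14.7059 ≈ 14.71 cm

14.71 cm


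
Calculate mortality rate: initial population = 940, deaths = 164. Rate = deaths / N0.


Mortality rate = 164 / 940 = 0.174468 ≈ 0.1745

0.1745


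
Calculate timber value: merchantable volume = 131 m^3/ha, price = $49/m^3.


Value = 131 * 49 = $6419/ha

$6419/ha


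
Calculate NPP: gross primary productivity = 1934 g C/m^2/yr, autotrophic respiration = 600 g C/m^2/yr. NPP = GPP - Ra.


NPP = GPP - Ra = 1934 - 600 = 1334 g C/m^2/yr

1334 g C/m^2/yr


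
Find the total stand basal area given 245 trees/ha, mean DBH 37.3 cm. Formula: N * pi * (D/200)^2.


(D/200)^2 = (37.3/200)^2 = 0.1865^2 = 0.03478225
Individual BA = 3.141593 * 0.03478225 = 0.109272 m^2
Stand BA = 245 * 0.109272 = 26.7716 ≈ 26.77 m^2/ha

26.77 m^2/ha


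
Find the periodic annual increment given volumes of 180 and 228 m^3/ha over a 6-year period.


PAI = (V2 - V1) / period = (228 - 180) / 6 = 48 / 6 = 8.00 m^3/ha/yr

8.00 m^3/ha/yr


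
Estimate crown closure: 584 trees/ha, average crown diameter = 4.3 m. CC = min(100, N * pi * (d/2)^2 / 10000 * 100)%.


(d/2)^2 = (4.3/2)^2 = 2.15^2 = 4.6225
Crown area = 3.141593 * 4.6225 = 14.5220 m^2
N * area / 10000 * 100 = 584 * 14.5220 / 10000 * 100 = 84.8085
CC = min(100, 84.8085) = 84.8085 ≈ 84.8%

84.8%


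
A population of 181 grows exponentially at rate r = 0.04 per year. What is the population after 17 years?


r*t = 0.04 * 17 = 0.68
exp(0.68) = 1.97388
N = 181 * 1.97388 = 357.272 ≈ 357

357


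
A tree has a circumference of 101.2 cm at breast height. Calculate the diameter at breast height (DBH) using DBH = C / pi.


DBH = C / pi = 101.2 / 3.141593 = 32.2130 ≈ 32.21 cm

32.21 cm


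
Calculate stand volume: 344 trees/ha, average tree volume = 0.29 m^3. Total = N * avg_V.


V_stand = 344 * 0.29 = 99.76 ≈ 99.8 m^3/ha

99.8 m^3/ha


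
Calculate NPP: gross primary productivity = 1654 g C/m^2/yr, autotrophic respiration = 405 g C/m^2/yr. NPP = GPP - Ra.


NPP = GPP - Ra = 1654 - 405 = 1249 g C/m^2/yr

1249 g C/m^2/yr


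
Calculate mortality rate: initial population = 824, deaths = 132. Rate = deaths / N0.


Mortality rate = 132 / 824 = 0.160194 ≈ 0.1602

0.1602


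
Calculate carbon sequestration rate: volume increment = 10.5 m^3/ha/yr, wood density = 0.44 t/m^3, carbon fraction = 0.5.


C = 10.5 * 0.44 * 0.5 = 2.31 t C/ha/yr

2.31 t C/ha/yr


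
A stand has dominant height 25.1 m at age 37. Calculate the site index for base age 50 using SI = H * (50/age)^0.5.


50/37 = 1.35135
(1.35135)^0.5 = 1.16248
SI = 25.1 * 1.16248 = 29.1782 ≈ 29.2 m

29.2 m


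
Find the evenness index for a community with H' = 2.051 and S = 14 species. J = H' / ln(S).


ln(14) = 2.63906
J = H' / ln(S) = 2.051 / 2.63906 = 0.777171 ≈ 0.7772

0.7772


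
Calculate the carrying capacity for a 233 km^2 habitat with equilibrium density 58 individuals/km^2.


K = 58 * 233 = 13514 individuals

13514 individuals


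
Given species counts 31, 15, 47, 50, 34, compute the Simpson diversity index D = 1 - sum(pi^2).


Total N = 31 + 15 + 47 + 50 + 34 = 177
Per-species terms:
  p = 31/177 = 0.175141; p^2 = 0.175141^2 = 0.030674
  p = 15/177 = 0.084746; p^2 = 0.084746^2 = 0.007182
  p = 47/177 = 0.265537; p^2 = 0.265537^2 = 0.070510
  p = 50/177 = 0.282486; p^2 = 0.282486^2 = 0.079798
  p = 34/177 = 0.192090; p^2 = 0.192090^2 = 0.036899
sum(p^2) = 0.030674 + 0.007182 + 0.070510 + 0.079798 + 0.036899 = 0.225063
D = 1 - 0.225063 = 0.774937 ≈ 0.7749

0.7749


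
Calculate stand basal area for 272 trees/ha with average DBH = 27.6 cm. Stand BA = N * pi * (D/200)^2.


(D/200)^2 = (27.6/200)^2 = 0.138^2 = 0.019044
Individual BA = 3.141593 * 0.019044 = 0.0598285 m^2
Stand BA = 272 * 0.0598285 = 16.2734 ≈ 16.27 m^2/ha

16.27 m^2/ha


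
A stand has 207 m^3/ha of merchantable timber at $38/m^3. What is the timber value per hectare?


Value = 207 * 38 = $7866/ha

$7866/ha


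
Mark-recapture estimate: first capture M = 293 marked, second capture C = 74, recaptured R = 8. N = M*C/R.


N = M * C / R = 293 * 74 / 8 = 21682 / 8 = 2710.25 ≈ 2710

2710 individuals


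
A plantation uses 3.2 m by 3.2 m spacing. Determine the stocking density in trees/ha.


N = 10000 / 3.2^2 = 10000 / 10.24 = 976.563 ≈ 977 trees/ha

977 trees/ha


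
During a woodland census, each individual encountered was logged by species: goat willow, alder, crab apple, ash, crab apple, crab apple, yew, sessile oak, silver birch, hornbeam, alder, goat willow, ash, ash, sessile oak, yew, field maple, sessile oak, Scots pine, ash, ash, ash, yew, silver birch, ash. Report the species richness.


Total individuals logged = 25
Distinct species (count of individuals): goat willow (2), alder (2), crab apple (3), ash (7), yew (3), sessile oak (3), silver birch (2), hornbeam (1), field maple (1), Scots pine (1)
Species richness = number of distinct species = 10

10


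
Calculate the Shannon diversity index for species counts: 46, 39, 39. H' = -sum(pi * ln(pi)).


Total N = 46 + 39 + 39 = 124
Per-species terms:
  p = 46/124 = 0.370968; ln(p) = -0.991639; p*ln(p) = 0.370968 * (-0.991639) = -0.367866
  p = 39/124 = 0.314516; ln(p) = -1.156720; p*ln(p) = 0.314516 * (-1.156720) = -0.363807
  p = 39/124 = 0.314516; ln(p) = -1.156720; p*ln(p) = 0.314516 * (-1.156720) = -0.363807
sum(p*ln(p)) = (-0.367866) + (-0.363807) + (-0.363807) = -1.095480
H' = -(-1.095480) = 1.095480 ≈ 1.0955

1.0955


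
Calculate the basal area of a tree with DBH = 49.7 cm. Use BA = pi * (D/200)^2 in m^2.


D/200 = 49.7/200 = 0.2485 m
(D/200)^2 = 0.2485^2 = 0.06175225
BA = 3.141593 * 0.06175225 = 0.194000 ≈ 0.1940 m^2

0.1940 m^2


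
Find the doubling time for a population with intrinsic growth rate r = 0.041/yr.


td = ln(2) / 0.041 = 0.693147 / 0.041 = 16.9060 ≈ 16.9 years

16.9 years


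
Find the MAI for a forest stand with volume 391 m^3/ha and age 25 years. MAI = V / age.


MAI = 391 / 25 = 15.64 m^3/ha/yr

15.64 m^3/ha/yr


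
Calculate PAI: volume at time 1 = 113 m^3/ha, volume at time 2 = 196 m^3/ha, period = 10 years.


PAI = (V2 - V1) / period = (196 - 113) / 10 = 83 / 10 = 8.30 m^3/ha/yr

8.30 m^3/ha/yr


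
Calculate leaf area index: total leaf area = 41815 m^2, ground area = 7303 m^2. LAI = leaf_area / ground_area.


LAI = 41815 / 7303 = 5.7257 ≈ 5.73

5.73


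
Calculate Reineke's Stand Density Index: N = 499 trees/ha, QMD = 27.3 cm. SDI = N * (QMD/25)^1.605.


QMD/25 = 27.3/25 = 1.092
(1.092)^1.605 = exp(1.605 * ln(1.092)) = exp(1.605 * 0.0880109) = exp(0.141257) = 1.15172
SDI = 499 * 1.15172 = 574.708 ≈ 575

575


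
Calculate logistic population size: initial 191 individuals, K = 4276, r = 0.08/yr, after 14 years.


(K - N0)/N0 = (4276 - 191)/191 = 4085/191 = 21.3874
r*t = 0.08 * 14 = 1.12; exp(-1.12) = 0.326280
21.3874 * 0.326280 = 6.97828
1 + 6.97828 = 7.97828
N = 4276 / 7.97828 = 535.955 ≈ 536

536


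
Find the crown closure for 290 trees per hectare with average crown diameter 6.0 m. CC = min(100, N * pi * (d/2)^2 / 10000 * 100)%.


(d/2)^2 = (6.0/2)^2 = 3^2 = 9
Crown area = 3.141593 * 9 = 28.2743 m^2
N * area / 10000 * 100 = 290 * 28.2743 / 10000 * 100 = 81.9955
CC = min(100, 81.9955) = 81.9955 ≈ 82.0%

82.0%


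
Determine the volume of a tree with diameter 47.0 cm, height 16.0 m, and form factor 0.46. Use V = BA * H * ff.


(D/200)^2 = (47.0/200)^2 = 0.235^2 = 0.055225
BA = 3.141593 * 0.055225 = 0.173494 m^2
V = 0.173494 * 16.0 * 0.46 = 1.27692 ≈ 1.277 m^3

1.277 m^3


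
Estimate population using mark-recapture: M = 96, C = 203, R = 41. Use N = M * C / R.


N = M * C / R = 96 * 203 / 41 = 19488 / 41 = 475.32 ≈ 475

475 individuals


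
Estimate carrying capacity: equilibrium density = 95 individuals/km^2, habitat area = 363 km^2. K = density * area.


K = 95 * 363 = 34485 individuals

34485 individuals


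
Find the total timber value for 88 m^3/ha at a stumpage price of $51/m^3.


Value = 88 * 51 = $4488/ha

$4488/ha


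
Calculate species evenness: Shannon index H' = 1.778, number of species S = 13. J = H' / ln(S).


ln(13) = 2.56495
J = H' / ln(S) = 1.778 / 2.56495 = 0.693191 ≈ 0.6932

0.6932


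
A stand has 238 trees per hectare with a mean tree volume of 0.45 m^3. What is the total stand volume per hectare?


V_stand = 238 * 0.45 = 107.1 m^3/ha

107.1 m^3/ha


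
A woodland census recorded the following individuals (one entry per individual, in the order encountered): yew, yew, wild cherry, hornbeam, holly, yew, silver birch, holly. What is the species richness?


Total individuals logged = 8
Distinct species (count of individuals): yew (3), wild cherry (1), hornbeam (1), holly (2), silver birch (1)
Species richness = number of distinct species = 5

5


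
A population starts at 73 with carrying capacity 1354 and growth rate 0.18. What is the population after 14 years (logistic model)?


(K - N0)/N0 = (1354 - 73)/73 = 1281/73 = 17.5479
r*t = 0.18 * 14 = 2.52; exp(-2.52) = 0.0804596
17.5479 * 0.0804596 = 1.41190
1 + 1.41190 = 2.41190
N = 1354 / 2.41190 = 561.383 ≈ 561

561


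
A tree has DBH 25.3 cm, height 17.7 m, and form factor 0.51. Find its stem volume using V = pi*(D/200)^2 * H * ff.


(D/200)^2 = (25.3/200)^2 = 0.1265^2 = 0.01600225
BA = 3.141593 * 0.01600225 = 0.0502726 m^2
V = 0.0502726 * 17.7 * 0.51 = 0.453811 ≈ 0.454 m^3

0.454 m^3


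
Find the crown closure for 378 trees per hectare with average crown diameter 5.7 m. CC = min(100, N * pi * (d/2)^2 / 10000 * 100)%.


(d/2)^2 = (5.7/2)^2 = 2.85^2 = 8.1225
Crown area = 3.141593 * 8.1225 = 25.5176 m^2
N * area / 10000 * 100 = 378 * 25.5176 / 10000 * 100 = 96.4565
CC = min(100, 96.4565) = 96.4565 ≈ 96.5%

96.5%


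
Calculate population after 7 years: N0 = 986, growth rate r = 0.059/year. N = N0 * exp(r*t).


r*t = 0.059 * 7 = 0.413
exp(0.413) = 1.51135
N = 986 * 1.51135 = 1490.19 ≈ 1490

1490


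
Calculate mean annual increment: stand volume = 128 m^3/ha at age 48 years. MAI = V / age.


MAI = 128 / 48 = 2.6667 ≈ 2.67 m^3/ha/yr

2.67 m^3/ha/yr


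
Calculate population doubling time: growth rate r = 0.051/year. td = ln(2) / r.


td = ln(2) / 0.051 = 0.693147 / 0.051 = 13.5911 ≈ 13.6 years

13.6 years


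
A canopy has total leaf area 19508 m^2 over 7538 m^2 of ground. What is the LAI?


LAI = 19508 / 7538 = 2.5880 ≈ 2.59

2.59


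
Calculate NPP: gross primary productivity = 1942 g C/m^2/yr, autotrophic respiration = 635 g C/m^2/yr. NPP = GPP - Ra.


NPP = GPP - Ra = 1942 - 635 = 1307 g C/m^2/yr

1307 g C/m^2/yr


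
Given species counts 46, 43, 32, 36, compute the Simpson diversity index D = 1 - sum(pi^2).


Total N = 46 + 43 + 32 + 36 = 157
Per-species terms:
  p = 46/157 = 0.292994; p^2 = 0.292994^2 = 0.085845
  p = 43/157 = 0.273885; p^2 = 0.273885^2 = 0.075013
  p = 32/157 = 0.203822; p^2 = 0.203822^2 = 0.041543
  p = 36/157 = 0.229299; p^2 = 0.229299^2 = 0.052578
sum(p^2) = 0.085845 + 0.075013 + 0.041543 + 0.052578 = 0.254979
D = 1 - 0.254979 = 0.745021 ≈ 0.7450

0.7450


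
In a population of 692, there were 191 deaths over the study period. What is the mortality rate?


Mortality rate = 191 / 692 = 0.276012 ≈ 0.2760

0.2760


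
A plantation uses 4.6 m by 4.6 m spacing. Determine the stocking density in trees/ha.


N = 10000 / 4.6^2 = 10000 / 21.16 = 472.590 ≈ 473 trees/ha

473 trees/ha


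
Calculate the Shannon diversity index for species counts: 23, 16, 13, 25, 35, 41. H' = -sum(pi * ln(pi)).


Total N = 23 + 16 + 13 + 25 + 35 + 41 = 153
Per-species terms:
  p = 23/153 = 0.150327; ln(p) = -1.894942; p*ln(p) = 0.150327 * (-1.894942) = -0.284861
  p = 16/153 = 0.104575; ln(p) = -2.257851; p*ln(p) = 0.104575 * (-2.257851) = -0.236115
  p = 13/153 = 0.084967; ln(p) = -2.465492; p*ln(p) = 0.084967 * (-2.465492) = -0.209485
  p = 25/153 = 0.163399; ln(p) = -1.811560; p*ln(p) = 0.163399 * (-1.811560) = -0.296007
  p = 35/153 = 0.228758; ln(p) = -1.475091; p*ln(p) = 0.228758 * (-1.475091) = -0.337439
  p = 41/153 = 0.267974; ln(p) = -1.316865; p*ln(p) = 0.267974 * (-1.316865) = -0.352886
sum(p*ln(p)) = (-0.284861) + (-0.236115) + (-0.209485) + (-0.296007) + (-0.337439) + (-0.352886) = -1.716793
H' = -(-1.716793) = 1.716793 ≈ 1.7168

1.7168


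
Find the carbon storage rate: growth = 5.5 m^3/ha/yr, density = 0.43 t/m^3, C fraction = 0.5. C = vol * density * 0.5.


C = 5.5 * 0.43 * 0.5 = 1.1825 ≈ 1.18 t C/ha/yr

1.18 t C/ha/yr


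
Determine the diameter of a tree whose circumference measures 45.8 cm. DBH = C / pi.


DBH = C / pi = 45.8 / 3.141593 = 14.5786 ≈ 14.58 cm

14.58 cm


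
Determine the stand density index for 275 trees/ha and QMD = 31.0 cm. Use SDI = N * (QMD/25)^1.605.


QMD/25 = 31.0/25 = 1.24
(1.24)^1.605 = exp(1.605 * ln(1.24)) = exp(1.605 * 0.215111) = exp(0.345253) = 1.41235
SDI = 275 * 1.41235 = 388.396 ≈ 388

388


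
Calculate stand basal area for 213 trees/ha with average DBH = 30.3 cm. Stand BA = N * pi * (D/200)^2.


(D/200)^2 = (30.3/200)^2 = 0.1515^2 = 0.02295225
Individual BA = 3.141593 * 0.02295225 = 0.0721066 m^2
Stand BA = 213 * 0.0721066 = 15.3587 ≈ 15.36 m^2/ha

15.36 m^2/ha


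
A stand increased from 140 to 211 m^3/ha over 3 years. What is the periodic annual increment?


PAI = (V2 - V1) / period = (211 - 140) / 3 = 71 / 3 = 23.6667 ≈ 23.67 m^3/ha/yr

23.67 m^3/ha/yr


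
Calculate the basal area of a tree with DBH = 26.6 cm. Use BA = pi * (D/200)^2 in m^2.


D/200 = 26.6/200 = 0.133 m
(D/200)^2 = 0.133^2 = 0.017689
BA = 3.141593 * 0.017689 = 0.0555716 ≈ 0.0556 m^2

0.0556 m^2


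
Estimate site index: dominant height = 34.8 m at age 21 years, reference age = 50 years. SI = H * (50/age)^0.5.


50/21 = 2.38095
(2.38095)^0.5 = 1.54303
SI = 34.8 * 1.54303 = 53.6974 ≈ 53.7 m

53.7 m


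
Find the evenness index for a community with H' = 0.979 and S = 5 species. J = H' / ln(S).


ln(5) = 1.60944
J = H' / ln(S) = 0.979 / 1.60944 = 0.608286 ≈ 0.6083

0.6083


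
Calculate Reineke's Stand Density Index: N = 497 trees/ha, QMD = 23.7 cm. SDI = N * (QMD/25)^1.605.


QMD/25 = 23.7/25 = 0.948
(0.948)^1.605 = exp(1.605 * ln(0.948)) = exp(1.605 * (-0.0534008)) = exp(-0.0857083) = 0.917862
SDI = 497 * 0.917862 = 456.177 ≈ 456

456


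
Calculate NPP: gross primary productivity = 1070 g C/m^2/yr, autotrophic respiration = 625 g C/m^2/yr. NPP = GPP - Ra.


NPP = GPP - Ra = 1070 - 625 = 445 g C/m^2/yr

445 g C/m^2/yr


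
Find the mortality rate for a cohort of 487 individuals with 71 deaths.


Mortality rate = 71 / 487 = 0.145791 ≈ 0.1458

0.1458


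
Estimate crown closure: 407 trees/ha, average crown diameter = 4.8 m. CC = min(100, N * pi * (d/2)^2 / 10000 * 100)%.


(d/2)^2 = (4.8/2)^2 = 2.4^2 = 5.76
Crown area = 3.141593 * 5.76 = 18.0956 m^2
N * area / 10000 * 100 = 407 * 18.0956 / 10000 * 100 = 73.6491
CC = min(100, 73.6491) = 73.6491 ≈ 73.6%

73.6%


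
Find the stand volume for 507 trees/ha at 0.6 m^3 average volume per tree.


V_stand = 507 * 0.6 = 304.2 m^3/ha

304.2 m^3/ha


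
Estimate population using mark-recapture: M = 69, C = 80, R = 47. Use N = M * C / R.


N = M * C / R = 69 * 80 / 47 = 5520 / 47 = 117.45 ≈ 117

117 individuals


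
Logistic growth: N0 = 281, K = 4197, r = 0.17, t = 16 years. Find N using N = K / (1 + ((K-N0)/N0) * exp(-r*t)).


(K - N0)/N0 = (4197 - 281)/281 = 3916/281 = 13.9359
r*t = 0.17 * 16 = 2.72; exp(-2.72) = 0.0658748
13.9359 * 0.0658748 = 0.918025
1 + 0.918025 = 1.91803
N = 4197 / 1.91803 = 2188.18 ≈ 2188

2188


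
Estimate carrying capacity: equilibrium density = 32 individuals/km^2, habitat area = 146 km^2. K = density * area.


K = 32 * 146 = 4672 individuals

4672 individuals


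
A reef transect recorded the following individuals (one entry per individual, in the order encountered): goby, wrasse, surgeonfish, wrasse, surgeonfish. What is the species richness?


Total individuals logged = 5
Distinct species (count of individuals): goby (1), wrasse (2), surgeonfish (2)
Species richness = number of distinct species = 3

3


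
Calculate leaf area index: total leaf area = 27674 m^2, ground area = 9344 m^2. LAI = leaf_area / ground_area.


LAI = 27674 / 9344 = 2.9617 ≈ 2.96

2.96


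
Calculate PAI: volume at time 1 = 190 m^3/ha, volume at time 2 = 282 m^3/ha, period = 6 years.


PAI = (V2 - V1) / period = (282 - 190) / 6 = 92 / 6 = 15.3333 ≈ 15.33 m^3/ha/yr

15.33 m^3/ha/yr


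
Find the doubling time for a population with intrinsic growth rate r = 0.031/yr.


td = ln(2) / 0.031 = 0.693147 / 0.031 = 22.3596 ≈ 22.4 years

22.4 years


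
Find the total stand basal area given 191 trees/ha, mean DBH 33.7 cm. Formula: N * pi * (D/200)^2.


(D/200)^2 = (33.7/200)^2 = 0.1685^2 = 0.02839225
Individual BA = 3.141593 * 0.02839225 = 0.0891969 m^2
Stand BA = 191 * 0.0891969 = 17.0366 ≈ 17.04 m^2/ha

17.04 m^2/ha


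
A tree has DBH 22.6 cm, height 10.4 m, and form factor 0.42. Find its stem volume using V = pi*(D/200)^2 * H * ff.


(D/200)^2 = (22.6/200)^2 = 0.113^2 = 0.012769
BA = 3.141593 * 0.012769 = 0.0401150 m^2
V = 0.0401150 * 10.4 * 0.42 = 0.175222 ≈ 0.175 m^3

0.175 m^3


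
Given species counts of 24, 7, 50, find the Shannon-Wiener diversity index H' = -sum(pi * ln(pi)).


Total N = 24 + 7 + 50 = 81
Per-species terms:
  p = 24/81 = 0.296296; ln(p) = -1.216396; p*ln(p) = 0.296296 * (-1.216396) = -0.360413
  p = 7/81 = 0.086420; ln(p) = -2.448536; p*ln(p) = 0.086420 * (-2.448536) = -0.211602
  p = 50/81 = 0.617284; ln(p) = -0.482426; p*ln(p) = 0.617284 * (-0.482426) = -0.297794
sum(p*ln(p)) = (-0.360413) + (-0.211602) + (-0.297794) = -0.869809
H' = -(-0.869809) = 0.869809 ≈ 0.8698

0.8698


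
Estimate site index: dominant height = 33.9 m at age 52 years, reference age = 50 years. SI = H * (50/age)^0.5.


50/52 = 0.961538
(0.961538)^0.5 = 0.980580
SI = 33.9 * 0.980580 = 33.2417 ≈ 33.2 m

33.2 m


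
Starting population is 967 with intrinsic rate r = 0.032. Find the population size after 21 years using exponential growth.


r*t = 0.032 * 21 = 0.672
exp(0.672) = 1.95815
N = 967 * 1.95815 = 1893.53 ≈ 1894

1894


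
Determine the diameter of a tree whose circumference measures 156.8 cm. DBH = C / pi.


DBH = C / pi = 156.8 / 3.141593 = 49.9110 ≈ 49.91 cm

49.91 cm


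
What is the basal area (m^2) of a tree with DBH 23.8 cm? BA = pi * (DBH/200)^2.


D/200 = 23.8/200 = 0.119 m
(D/200)^2 = 0.119^2 = 0.014161
BA = 3.141593 * 0.014161 = 0.0444881 ≈ 0.0445 m^2

0.0445 m^2


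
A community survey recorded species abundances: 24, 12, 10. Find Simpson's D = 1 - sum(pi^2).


Total N = 24 + 12 + 10 = 46
Per-species terms:
  p = 24/46 = 0.521739; p^2 = 0.521739^2 = 0.272212
  p = 12/46 = 0.260870; p^2 = 0.260870^2 = 0.068053
  p = 10/46 = 0.217391; p^2 = 0.217391^2 = 0.047259
sum(p^2) = 0.272212 + 0.068053 + 0.047259 = 0.387524
D = 1 - 0.387524 = 0.612476 ≈ 0.6125

0.6125


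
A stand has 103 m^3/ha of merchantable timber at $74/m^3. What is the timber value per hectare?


Value = 103 * 74 = $7622/ha

$7622/ha


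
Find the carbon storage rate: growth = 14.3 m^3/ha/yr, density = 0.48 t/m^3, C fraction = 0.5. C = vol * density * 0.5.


C = 14.3 * 0.48 * 0.5 = 3.432 ≈ 3.43 t C/ha/yr

3.43 t C/ha/yr


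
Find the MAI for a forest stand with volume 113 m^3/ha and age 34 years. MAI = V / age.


MAI = 113 / 34 = 3.3235 ≈ 3.32 m^3/ha/yr

3.32 m^3/ha/yr


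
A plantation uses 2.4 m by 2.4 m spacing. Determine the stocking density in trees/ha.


N = 10000 / 2.4^2 = 10000 / 5.76 = 1736.11 ≈ 1736 trees/ha

1736 trees/ha


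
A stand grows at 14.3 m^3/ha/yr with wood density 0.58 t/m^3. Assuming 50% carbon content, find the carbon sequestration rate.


C = 14.3 * 0.58 * 0.5 = 4.147 ≈ 4.15 t C/ha/yr

4.15 t C/ha/yr


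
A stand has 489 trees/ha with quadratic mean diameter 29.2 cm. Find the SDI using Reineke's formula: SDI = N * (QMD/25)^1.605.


QMD/25 = 29.2/25 = 1.168
(1.168)^1.605 = exp(1.605 * ln(1.168)) = exp(1.605 * 0.155293) = exp(0.249245) = 1.28306
SDI = 489 * 1.28306 = 627.416 ≈ 627

627


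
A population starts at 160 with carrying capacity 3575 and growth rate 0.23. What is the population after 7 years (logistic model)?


(K - N0)/N0 = (3575 - 160)/160 = 3415/160 = 21.3438
r*t = 0.23 * 7 = 1.61; exp(-1.61) = 0.199888
21.3438 * 0.199888 = 4.26637
1 + 4.26637 = 5.26637
N = 3575 / 5.26637 = 678.836 ≈ 679

679


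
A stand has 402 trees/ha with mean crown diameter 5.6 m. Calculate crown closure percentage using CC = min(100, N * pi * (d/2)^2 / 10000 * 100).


(d/2)^2 = (5.6/2)^2 = 2.8^2 = 7.84
Crown area = 3.141593 * 7.84 = 24.6301 m^2
N * area / 10000 * 100 = 402 * 24.6301 / 10000 * 100 = 99.0130
CC = min(100, 99.0130) = 99.0130 ≈ 99.0%

99.0%


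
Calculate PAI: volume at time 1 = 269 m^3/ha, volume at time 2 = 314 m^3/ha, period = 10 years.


PAI = (V2 - V1) / period = (314 - 269) / 10 = 45 / 10 = 4.50 m^3/ha/yr

4.50 m^3/ha/yr


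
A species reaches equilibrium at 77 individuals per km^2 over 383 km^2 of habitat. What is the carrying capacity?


K = 77 * 383 = 29491 individuals

29491 individuals


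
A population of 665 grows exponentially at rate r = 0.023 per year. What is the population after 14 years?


r*t = 0.023 * 14 = 0.322
exp(0.322) = 1.37988
N = 665 * 1.37988 = 917.620 ≈ 918

918


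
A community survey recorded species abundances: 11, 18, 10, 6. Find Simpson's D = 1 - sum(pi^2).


Total N = 11 + 18 + 10 + 6 = 45
Per-species terms:
  p = 11/45 = 0.244444; p^2 = 0.244444^2 = 0.059753
  p = 18/45 = 0.400000; p^2 = 0.400000^2 = 0.160000
  p = 10/45 = 0.222222; p^2 = 0.222222^2 = 0.049383
  p = 6/45 = 0.133333; p^2 = 0.133333^2 = 0.017778
sum(p^2) = 0.059753 + 0.160000 + 0.049383 + 0.017778 = 0.286914
D = 1 - 0.286914 = 0.713086 ≈ 0.7131

0.7131


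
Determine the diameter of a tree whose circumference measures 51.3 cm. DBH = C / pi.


DBH = C / pi = 51.3 / 3.141593 = 16.3293 ≈ 16.33 cm

16.33 cm


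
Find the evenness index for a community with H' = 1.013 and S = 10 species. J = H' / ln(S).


ln(10) = 2.30259
J = H' / ln(S) = 1.013 / 2.30259 = 0.439939 ≈ 0.4399

0.4399


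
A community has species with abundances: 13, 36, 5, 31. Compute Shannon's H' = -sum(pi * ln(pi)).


Total N = 13 + 36 + 5 + 31 = 85
Per-species terms:
  p = 13/85 = 0.152941; ln(p) = -1.877703; p*ln(p) = 0.152941 * (-1.877703) = -0.287178
  p = 36/85 = 0.423529; ln(p) = -0.859133; p*ln(p) = 0.423529 * (-0.859133) = -0.363868
  p = 5/85 = 0.058824; ln(p) = -2.833205; p*ln(p) = 0.058824 * (-2.833205) = -0.166660
  p = 31/85 = 0.364706; ln(p) = -1.008664; p*ln(p) = 0.364706 * (-1.008664) = -0.367866
sum(p*ln(p)) = (-0.287178) + (-0.363868) + (-0.166660) + (-0.367866) = -1.185572
H' = -(-1.185572) = 1.185572 ≈ 1.1856

1.1856


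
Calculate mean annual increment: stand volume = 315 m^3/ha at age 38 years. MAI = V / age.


MAI = 315 / 38 = 8.2895 ≈ 8.29 m^3/ha/yr

8.29 m^3/ha/yr


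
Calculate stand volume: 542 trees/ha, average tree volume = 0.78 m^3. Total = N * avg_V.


V_stand = 542 * 0.78 = 422.76 ≈ 422.8 m^3/ha

422.8 m^3/ha


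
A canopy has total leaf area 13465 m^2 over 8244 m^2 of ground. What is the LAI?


LAI = 13465 / 8244 = 1.6333 ≈ 1.63

1.63


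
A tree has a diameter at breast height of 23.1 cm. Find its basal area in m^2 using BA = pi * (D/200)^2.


D/200 = 23.1/200 = 0.1155 m
(D/200)^2 = 0.1155^2 = 0.01334025
BA = 3.141593 * 0.01334025 = 0.0419096 ≈ 0.0419 m^2

0.0419 m^2


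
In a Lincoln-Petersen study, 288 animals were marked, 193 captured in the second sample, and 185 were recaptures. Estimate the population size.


N = M * C / R = 288 * 193 / 185 = 55584 / 185 = 300.45 ≈ 300

300 individuals


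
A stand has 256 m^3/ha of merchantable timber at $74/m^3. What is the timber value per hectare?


Value = 256 * 74 = $18944/ha

$18944/ha


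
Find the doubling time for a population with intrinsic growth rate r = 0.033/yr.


td = ln(2) / 0.033 = 0.693147 / 0.033 = 21.0045 ≈ 21.0 years

21.0 years


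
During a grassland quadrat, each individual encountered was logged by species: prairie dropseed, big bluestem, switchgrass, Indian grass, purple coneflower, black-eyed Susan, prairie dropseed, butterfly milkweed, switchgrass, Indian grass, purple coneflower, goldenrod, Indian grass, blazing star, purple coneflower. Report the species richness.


Total individuals logged = 15
Distinct species (count of individuals): prairie dropseed (2), big bluestem (1), switchgrass (2), Indian grass (3), purple coneflower (3), black-eyed Susan (1), butterfly milkweed (1), goldenrod (1), blazing star (1)
Species richness = number of distinct species = 9

9


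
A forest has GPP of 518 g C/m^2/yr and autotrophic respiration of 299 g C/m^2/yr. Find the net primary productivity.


NPP = GPP - Ra = 518 - 299 = 219 g C/m^2/yr

219 g C/m^2/yr


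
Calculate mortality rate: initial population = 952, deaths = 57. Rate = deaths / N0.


Mortality rate = 57 / 952 = 0.059874 ≈ 0.0599

0.0599


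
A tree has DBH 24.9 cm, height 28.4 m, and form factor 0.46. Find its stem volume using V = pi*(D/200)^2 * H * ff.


(D/200)^2 = (24.9/200)^2 = 0.1245^2 = 0.01550025
BA = 3.141593 * 0.01550025 = 0.0486955 m^2
V = 0.0486955 * 28.4 * 0.46 = 0.636158 ≈ 0.636 m^3

0.636 m^3


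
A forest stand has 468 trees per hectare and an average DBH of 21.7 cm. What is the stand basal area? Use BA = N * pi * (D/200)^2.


(D/200)^2 = (21.7/200)^2 = 0.1085^2 = 0.01177225
Individual BA = 3.141593 * 0.01177225 = 0.0369836 m^2
Stand BA = 468 * 0.0369836 = 17.3083 ≈ 17.31 m^2/ha

17.31 m^2/ha


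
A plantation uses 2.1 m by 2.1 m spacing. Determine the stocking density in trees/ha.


N = 10000 / 2.1^2 = 10000 / 4.41 = 2267.57 ≈ 2268 trees/ha

2268 trees/ha


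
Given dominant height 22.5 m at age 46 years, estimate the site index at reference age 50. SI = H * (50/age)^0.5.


50/46 = 1.08696
(1.08696)^0.5 = 1.04257
SI = 22.5 * 1.04257 = 23.4578 ≈ 23.5 m

23.5 m


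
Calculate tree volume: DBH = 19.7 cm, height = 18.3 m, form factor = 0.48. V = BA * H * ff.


(D/200)^2 = (19.7/200)^2 = 0.0985^2 = 0.00970225
BA = 3.141593 * 0.00970225 = 0.0304805 m^2
V = 0.0304805 * 18.3 * 0.48 = 0.267741 ≈ 0.268 m^3

0.268 m^3


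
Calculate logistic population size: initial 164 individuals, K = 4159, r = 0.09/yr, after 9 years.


(K - N0)/N0 = (4159 - 164)/164 = 3995/164 = 24.3598
r*t = 0.09 * 9 = 0.81; exp(-0.81) = 0.444858
24.3598 * 0.444858 = 10.8367
1 + 10.8367 = 11.8367
N = 4159 / 11.8367 = 351.365 ≈ 351

351


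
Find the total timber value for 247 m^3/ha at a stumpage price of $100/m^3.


Value = 247 * 100 = $24700/ha

$24700/ha


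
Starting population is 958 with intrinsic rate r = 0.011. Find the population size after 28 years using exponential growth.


r*t = 0.011 * 28 = 0.308
exp(0.308) = 1.36070
N = 958 * 1.36070 = 1303.55 ≈ 1304

1304


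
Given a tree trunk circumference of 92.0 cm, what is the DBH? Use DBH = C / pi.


DBH = C / pi = 92.0 / 3.141593 = 29.2845 ≈ 29.28 cm

29.28 cm


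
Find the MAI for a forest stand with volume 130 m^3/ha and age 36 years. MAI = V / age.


MAI = 130 / 36 = 3.6111 ≈ 3.61 m^3/ha/yr

3.61 m^3/ha/yr


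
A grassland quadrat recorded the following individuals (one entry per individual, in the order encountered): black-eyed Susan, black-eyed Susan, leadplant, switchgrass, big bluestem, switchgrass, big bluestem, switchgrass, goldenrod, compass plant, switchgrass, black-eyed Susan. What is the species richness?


Total individuals logged = 12
Distinct species (count of individuals): black-eyed Susan (3), leadplant (1), switchgrass (4), big bluestem (2), goldenrod (1), compass plant (1)
Species richness = number of distinct species = 6

6


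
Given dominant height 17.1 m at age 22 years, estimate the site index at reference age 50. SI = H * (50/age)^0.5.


50/22 = 2.27273
(2.27273)^0.5 = 1.50756
SI = 17.1 * 1.50756 = 25.7793 ≈ 25.8 m

25.8 m


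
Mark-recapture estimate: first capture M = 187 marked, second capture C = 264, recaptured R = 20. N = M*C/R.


N = M * C / R = 187 * 264 / 20 = 49368 / 20 = 2468.40 ≈ 2468

2468 individuals


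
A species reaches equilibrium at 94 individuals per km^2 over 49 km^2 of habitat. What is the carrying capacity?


K = 94 * 49 = 4606 individuals

4606 individuals


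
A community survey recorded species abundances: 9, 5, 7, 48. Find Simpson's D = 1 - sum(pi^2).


Total N = 9 + 5 + 7 + 48 = 69
Per-species terms:
  p = 9/69 = 0.130435; p^2 = 0.130435^2 = 0.017013
  p = 5/69 = 0.072464; p^2 = 0.072464^2 = 0.005251
  p = 7/69 = 0.101449; p^2 = 0.101449^2 = 0.010292
  p = 48/69 = 0.695652; p^2 = 0.695652^2 = 0.483932
sum(p^2) = 0.017013 + 0.005251 + 0.010292 + 0.483932 = 0.516488
D = 1 - 0.516488 = 0.483512 ≈ 0.4835

0.4835


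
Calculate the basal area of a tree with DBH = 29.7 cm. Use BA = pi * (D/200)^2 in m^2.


D/200 = 29.7/200 = 0.1485 m
(D/200)^2 = 0.1485^2 = 0.02205225
BA = 3.141593 * 0.02205225 = 0.0692792 ≈ 0.0693 m^2

0.0693 m^2


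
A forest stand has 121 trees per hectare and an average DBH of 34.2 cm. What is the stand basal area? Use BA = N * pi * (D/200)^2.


(D/200)^2 = (34.2/200)^2 = 0.171^2 = 0.029241
Individual BA = 3.141593 * 0.029241 = 0.0918633 m^2
Stand BA = 121 * 0.0918633 = 11.1155 ≈ 11.12 m^2/ha

11.12 m^2/ha


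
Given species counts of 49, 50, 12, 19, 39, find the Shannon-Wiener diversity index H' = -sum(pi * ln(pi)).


Total N = 49 + 50 + 12 + 19 + 39 = 169
Per-species terms:
  p = 49/169 = 0.289941; ln(p) = -1.238078; p*ln(p) = 0.289941 * (-1.238078) = -0.358970
  p = 50/169 = 0.295858; ln(p) = -1.217876; p*ln(p) = 0.295858 * (-1.217876) = -0.360318
  p = 12/169 = 0.071006; ln(p) = -2.644991; p*ln(p) = 0.071006 * (-2.644991) = -0.187810
  p = 19/169 = 0.112426; ln(p) = -2.185460; p*ln(p) = 0.112426 * (-2.185460) = -0.245703
  p = 39/169 = 0.230769; ln(p) = -1.466338; p*ln(p) = 0.230769 * (-1.466338) = -0.338385
sum(p*ln(p)) = (-0.358970) + (-0.360318) + (-0.187810) + (-0.245703) + (-0.338385) = -1.491186
H' = -(-1.491186) = 1.491186 ≈ 1.4912

1.4912


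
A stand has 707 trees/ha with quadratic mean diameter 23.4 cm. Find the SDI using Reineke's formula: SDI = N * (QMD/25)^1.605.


QMD/25 = 23.4/25 = 0.936
(0.936)^1.605 = exp(1.605 * ln(0.936)) = exp(1.605 * (-0.0661398)) = exp(-0.106154) = 0.899286
SDI = 707 * 0.899286 = 635.795 ≈ 636

636


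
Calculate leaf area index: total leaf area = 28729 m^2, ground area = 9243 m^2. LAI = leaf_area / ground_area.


LAI = 28729 / 9243 = 3.1082 ≈ 3.11

3.11


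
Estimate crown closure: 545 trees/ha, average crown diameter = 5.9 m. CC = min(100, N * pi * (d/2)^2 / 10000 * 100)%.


(d/2)^2 = (5.9/2)^2 = 2.95^2 = 8.7025
Crown area = 3.141593 * 8.7025 = 27.3397 m^2
N * area / 10000 * 100 = 545 * 27.3397 / 10000 * 100 = 149.001
CC = min(100, 149.001) = 100%

100%


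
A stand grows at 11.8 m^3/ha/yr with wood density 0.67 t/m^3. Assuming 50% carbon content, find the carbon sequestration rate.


C = 11.8 * 0.67 * 0.5 = 3.953 ≈ 3.95 t C/ha/yr

3.95 t C/ha/yr


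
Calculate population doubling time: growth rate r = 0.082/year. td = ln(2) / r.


td = ln(2) / 0.082 = 0.693147 / 0.082 = 8.45301 ≈ 8.5 years

8.5 years


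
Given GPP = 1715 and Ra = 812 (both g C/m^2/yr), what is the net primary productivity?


NPP = GPP - Ra = 1715 - 812 = 903 g C/m^2/yr

903 g C/m^2/yr


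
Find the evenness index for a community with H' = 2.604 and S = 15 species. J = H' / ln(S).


ln(15) = 2.70805
J = H' / ln(S) = 2.604 / 2.70805 = 0.961578 ≈ 0.9616

0.9616


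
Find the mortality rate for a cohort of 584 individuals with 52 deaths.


Mortality rate = 52 / 584 = 0.089041 ≈ 0.0890

0.0890


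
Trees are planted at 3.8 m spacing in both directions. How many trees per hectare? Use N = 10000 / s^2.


N = 10000 / 3.8^2 = 10000 / 14.44 = 692.521 ≈ 693 trees/ha

693 trees/ha


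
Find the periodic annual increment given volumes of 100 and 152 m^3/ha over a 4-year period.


PAI = (V2 - V1) / period = (152 - 100) / 4 = 52 / 4 = 13.00 m^3/ha/yr

13.00 m^3/ha/yr


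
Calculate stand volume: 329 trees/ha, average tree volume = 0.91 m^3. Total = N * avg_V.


V_stand = 329 * 0.91 = 299.39 ≈ 299.4 m^3/ha

299.4 m^3/ha


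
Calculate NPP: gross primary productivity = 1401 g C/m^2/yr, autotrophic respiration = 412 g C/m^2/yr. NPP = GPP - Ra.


NPP = GPP - Ra = 1401 - 412 = 989 g C/m^2/yr

989 g C/m^2/yr


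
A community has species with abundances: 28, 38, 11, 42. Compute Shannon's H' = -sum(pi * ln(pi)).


Total N = 28 + 38 + 11 + 42 = 119
Per-species terms:
  p = 28/119 = 0.235294; ln(p) = -1.446919; p*ln(p) = 0.235294 * (-1.446919) = -0.340451
  p = 38/119 = 0.319328; ln(p) = -1.141536; p*ln(p) = 0.319328 * (-1.141536) = -0.364524
  p = 11/119 = 0.092437; ln(p) = -2.381228; p*ln(p) = 0.092437 * (-2.381228) = -0.220114
  p = 42/119 = 0.352941; ln(p) = -1.041454; p*ln(p) = 0.352941 * (-1.041454) = -0.367572
sum(p*ln(p)) = (-0.340451) + (-0.364524) + (-0.220114) + (-0.367572) = -1.292661
H' = -(-1.292661) = 1.292661 ≈ 1.2927

1.2927


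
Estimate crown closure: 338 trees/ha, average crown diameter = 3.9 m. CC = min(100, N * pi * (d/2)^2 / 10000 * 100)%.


(d/2)^2 = (3.9/2)^2 = 1.95^2 = 3.8025
Crown area = 3.141593 * 3.8025 = 11.9459 m^2
N * area / 10000 * 100 = 338 * 11.9459 / 10000 * 100 = 40.3771
CC = min(100, 40.3771) = 40.3771 ≈ 40.4%

40.4%


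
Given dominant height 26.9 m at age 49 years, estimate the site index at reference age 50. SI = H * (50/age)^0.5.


50/49 = 1.02041
(1.02041)^0.5 = 1.01015
SI = 26.9 * 1.01015 = 27.1730 ≈ 27.2 m

27.2 m


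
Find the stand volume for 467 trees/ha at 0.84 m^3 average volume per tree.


V_stand = 467 * 0.84 = 392.28 ≈ 392.3 m^3/ha

392.3 m^3/ha


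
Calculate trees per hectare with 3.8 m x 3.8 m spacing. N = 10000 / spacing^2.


N = 10000 / 3.8^2 = 10000 / 14.44 = 692.521 ≈ 693 trees/ha

693 trees/ha


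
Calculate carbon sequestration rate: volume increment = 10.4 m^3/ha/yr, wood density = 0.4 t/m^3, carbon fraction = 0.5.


C = 10.4 * 0.4 * 0.5 = 2.08 t C/ha/yr

2.08 t C/ha/yr


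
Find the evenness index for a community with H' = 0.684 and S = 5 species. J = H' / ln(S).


ln(5) = 1.60944
J = H' / ln(S) = 0.684 / 1.60944 = 0.424993 ≈ 0.4250

0.4250


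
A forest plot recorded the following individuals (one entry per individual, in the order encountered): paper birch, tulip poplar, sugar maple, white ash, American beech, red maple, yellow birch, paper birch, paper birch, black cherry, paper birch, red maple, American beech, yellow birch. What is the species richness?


Total individuals logged = 14
Distinct species (count of individuals): paper birch (4), tulip poplar (1), sugar maple (1), white ash (1), American beech (2), red maple (2), yellow birch (2), black cherry (1)
Species richness = number of distinct species = 8

8
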